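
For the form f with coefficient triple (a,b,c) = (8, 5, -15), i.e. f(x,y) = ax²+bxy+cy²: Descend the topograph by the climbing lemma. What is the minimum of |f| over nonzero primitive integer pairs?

descent: ρ → (-15,-5,8)
descent: ρ → (8,21,-2)  [lands on river]
river: ρ → (-2,19,18)
river: ρ → (18,17,-3)
river: ρ → (-3,19,12)
river: ρ → (12,5,-10)
river: ρ → (-10,15,7)
river: ρ → (7,13,-12)
river: ρ → (-12,11,8)
closes: descent 2, river 8
min |a| on river = 2

2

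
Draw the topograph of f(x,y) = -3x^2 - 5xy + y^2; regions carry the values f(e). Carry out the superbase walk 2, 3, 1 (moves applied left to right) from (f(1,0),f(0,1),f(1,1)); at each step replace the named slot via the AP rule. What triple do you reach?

start (-3,1,-7) = (f(1,0),f(0,1),f(1,1))
replace slot 2: 2·((-3)+(-7)) − 1 = -21 → (-3,-21,-7)
replace slot 3: 2·((-3)+(-21)) − (-7) = -41 → (-3,-21,-41)
replace slot 1: 2·((-21)+(-41)) − (-3) = -121 → (-121,-21,-41)

-121,-21,-41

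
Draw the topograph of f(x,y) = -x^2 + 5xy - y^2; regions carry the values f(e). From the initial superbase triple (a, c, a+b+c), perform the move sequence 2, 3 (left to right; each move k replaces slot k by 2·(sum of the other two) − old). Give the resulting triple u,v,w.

start (-1,-1,3) = (f(1,0),f(0,1),f(1,1))
replace slot 2: 2·((-1)+3) − (-1) = 5 → (-1,5,3)
replace slot 3: 2·((-1)+5) − 3 = 5 → (-1,5,5)

-1,5,5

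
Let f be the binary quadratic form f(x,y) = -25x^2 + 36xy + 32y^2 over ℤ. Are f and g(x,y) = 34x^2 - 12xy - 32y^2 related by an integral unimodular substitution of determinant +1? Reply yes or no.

D₁ = 4496, D₂ = 4496
river cycle of f (length 26): (32, 28, -29), (-29, 30, 31), (31, 32, -28), (-28, 24, 35), (35, 46, -17), (-17, 56, 20), (20, 64, -5), (-5, 66, 7), (7, 60, -32), (-32, 4, 35), … (16 more)
river cycle of g (length 26): (-32, 12, 34), (34, 56, -10), (-10, 64, 10), (10, 56, -34), (-34, 12, 32), (32, 52, -14), (-14, 60, 16), (16, 36, -50), (-50, 64, 2), (2, 64, -50), … (16 more)
cycles differ ⇒ inequivalent

no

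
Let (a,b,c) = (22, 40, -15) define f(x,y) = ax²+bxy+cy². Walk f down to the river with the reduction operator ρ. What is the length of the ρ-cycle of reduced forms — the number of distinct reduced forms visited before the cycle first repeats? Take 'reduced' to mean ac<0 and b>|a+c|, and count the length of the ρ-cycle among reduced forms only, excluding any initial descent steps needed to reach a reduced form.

D = 2920, ⌊√D⌋ = 54
river: ρ → (-15,50,7)
river: ρ → (7,48,-22)
river: ρ → (-22,40,15)
river: ρ → (15,50,-7)
river: ρ → (-7,48,22)
river: ρ → (22,40,-15)
ρ-cycle length = 6 (tail of 0 descent steps not counted)

6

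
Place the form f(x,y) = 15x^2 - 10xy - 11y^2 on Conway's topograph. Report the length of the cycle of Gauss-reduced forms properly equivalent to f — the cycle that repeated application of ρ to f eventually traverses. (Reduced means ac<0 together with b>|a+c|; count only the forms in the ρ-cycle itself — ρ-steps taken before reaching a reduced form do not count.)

D = 760, ⌊√D⌋ = 27
descent: ρ → (-11,10,15)  [lands on river]
river: ρ → (15,20,-6)
river: ρ → (-6,16,21)
river: ρ → (21,26,-1)
river: ρ → (-1,26,21)
river: ρ → (21,16,-6)
river: ρ → (-6,20,15)
river: ρ → (15,10,-11)
river: ρ → (-11,12,14)
river: ρ → (14,16,-9)
river: ρ → (-9,20,10)
river: ρ → (10,20,-9)
river: ρ → (-9,16,14)
river: ρ → (14,12,-11)
ρ-cycle length = 14 (tail of 1 descent step not counted)

14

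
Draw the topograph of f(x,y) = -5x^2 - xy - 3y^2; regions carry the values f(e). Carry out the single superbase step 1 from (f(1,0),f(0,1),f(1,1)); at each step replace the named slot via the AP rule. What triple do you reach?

start (-5,-3,-9) = (f(1,0),f(0,1),f(1,1))
replace slot 1: 2·((-3)+(-9)) − (-5) = -19 → (-19,-3,-9)

-19,-3,-9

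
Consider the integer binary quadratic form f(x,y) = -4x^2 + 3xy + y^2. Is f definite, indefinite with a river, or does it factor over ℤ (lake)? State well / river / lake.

D = b²−4ac = 3² − 4·(-4)·1 = 25
D = 5² is a perfect square ⇒ form factors over ℤ ⇒ lakes

lake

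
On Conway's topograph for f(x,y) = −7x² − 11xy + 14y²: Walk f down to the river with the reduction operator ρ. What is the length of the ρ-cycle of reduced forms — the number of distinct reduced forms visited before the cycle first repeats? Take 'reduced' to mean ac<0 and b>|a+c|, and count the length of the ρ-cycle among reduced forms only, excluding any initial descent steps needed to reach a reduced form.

D = 513, ⌊√D⌋ = 22
descent: ρ → (14,11,-7)  [lands on river]
river: ρ → (-7,17,8)
river: ρ → (8,15,-9)
river: ρ → (-9,21,2)
river: ρ → (2,19,-19)
river: ρ → (-19,19,2)
river: ρ → (2,21,-9)
river: ρ → (-9,15,8)
river: ρ → (8,17,-7)
river: ρ → (-7,11,14)
river: ρ → (14,17,-4)
river: ρ → (-4,15,18)
river: ρ → (18,21,-1)
river: ρ → (-1,21,18)
river: ρ → (18,15,-4)
river: ρ → (-4,17,14)
ρ-cycle length = 16 (tail of 1 descent step not counted)

16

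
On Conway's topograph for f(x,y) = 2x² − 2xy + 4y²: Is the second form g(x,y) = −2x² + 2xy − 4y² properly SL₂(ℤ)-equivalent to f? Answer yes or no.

D₁ = -28, D₂ = -28
f: translate: b→2 (≡-2 mod 4), so (2,-2,4)→(2,2,4)
f: reduced (well bottom): (2,2,4) with a≤c, −a<b≤a
g is negative-definite; reduce −g:
−g: translate: b→2 (≡-2 mod 4), so (2,-2,4)→(2,2,4)
−g: reduced (well bottom): (2,2,4) with a≤c, −a<b≤a
flip sign back: reduced form of g is (-2,-2,-4)
reduced forms (2, 2, 4) vs (-2, -2, -4) ⇒ inequivalent

no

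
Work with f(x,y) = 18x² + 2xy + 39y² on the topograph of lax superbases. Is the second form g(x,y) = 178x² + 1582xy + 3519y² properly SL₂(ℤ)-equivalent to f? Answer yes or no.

D₁ = -2804, D₂ = -2804
f: reduced (well bottom): (18,2,39) with a≤c, −a<b≤a
g: translate: b→158 (≡1582 mod 356), so (178,1582,3519)→(178,158,39)
g: flip: (178,158,39)→(39,-158,178)
g: translate: b→-2 (≡-158 mod 78), so (39,-158,178)→(39,-2,18)
g: flip: (39,-2,18)→(18,2,39)
g: reduced (well bottom): (18,2,39) with a≤c, −a<b≤a
reduced forms (18, 2, 39) vs (18, 2, 39) ⇒ equivalent

yes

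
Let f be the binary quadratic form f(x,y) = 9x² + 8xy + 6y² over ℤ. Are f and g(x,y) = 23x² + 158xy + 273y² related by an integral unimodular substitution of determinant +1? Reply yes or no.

D₁ = -152, D₂ = -152
f: flip: (9,8,6)→(6,-8,9)
f: translate: b→4 (≡-8 mod 12), so (6,-8,9)→(6,4,7)
f: reduced (well bottom): (6,4,7) with a≤c, −a<b≤a
g: translate: b→20 (≡158 mod 46), so (23,158,273)→(23,20,6)
g: flip: (23,20,6)→(6,-20,23)
g: translate: b→4 (≡-20 mod 12), so (6,-20,23)→(6,4,7)
g: reduced (well bottom): (6,4,7) with a≤c, −a<b≤a
reduced forms (6, 4, 7) vs (6, 4, 7) ⇒ equivalent

yes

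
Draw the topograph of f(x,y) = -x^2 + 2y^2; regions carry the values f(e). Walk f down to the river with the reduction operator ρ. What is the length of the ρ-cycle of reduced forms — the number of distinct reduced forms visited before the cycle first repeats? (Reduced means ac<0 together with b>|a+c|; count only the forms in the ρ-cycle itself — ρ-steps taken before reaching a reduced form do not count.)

D = 8, ⌊√D⌋ = 2
descent: ρ → (2,0,-1)
descent: ρ → (-1,2,1)  [lands on river]
river: ρ → (1,2,-1)
ρ-cycle length = 2 (tail of 2 descent steps not counted)

2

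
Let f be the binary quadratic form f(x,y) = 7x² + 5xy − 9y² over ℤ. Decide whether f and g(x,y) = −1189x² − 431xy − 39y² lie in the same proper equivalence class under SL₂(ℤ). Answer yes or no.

D₁ = 277, D₂ = 277
river cycle of f (length 18): (-9, 13, 3), (3, 11, -13), (-13, 15, 1), (1, 15, -13), (-13, 11, 3), (3, 13, -9), (-9, 5, 7), (7, 9, -7), (-7, 5, 9), (9, 13, -3), … (8 more)
river cycle of g (length 18): (-7, 9, 7), (7, 5, -9), (-9, 13, 3), (3, 11, -13), (-13, 15, 1), (1, 15, -13), (-13, 11, 3), (3, 13, -9), (-9, 5, 7), (7, 9, -7), … (8 more)
cycles coincide ⇒ equivalent

yes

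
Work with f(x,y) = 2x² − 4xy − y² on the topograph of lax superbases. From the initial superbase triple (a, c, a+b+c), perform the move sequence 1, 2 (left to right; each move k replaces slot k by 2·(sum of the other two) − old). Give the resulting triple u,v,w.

start (2,-1,-3) = (f(1,0),f(0,1),f(1,1))
replace slot 1: 2·((-1)+(-3)) − 2 = -10 → (-10,-1,-3)
replace slot 2: 2·((-10)+(-3)) − (-1) = -25 → (-10,-25,-3)

-10,-25,-3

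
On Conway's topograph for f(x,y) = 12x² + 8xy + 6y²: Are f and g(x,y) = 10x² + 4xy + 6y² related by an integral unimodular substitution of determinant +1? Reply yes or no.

D₁ = -224, D₂ = -224
f: flip: (12,8,6)→(6,-8,12)
f: translate: b→4 (≡-8 mod 12), so (6,-8,12)→(6,4,10)
f: reduced (well bottom): (6,4,10) with a≤c, −a<b≤a
g: flip: (10,4,6)→(6,-4,10)
g: reduced (well bottom): (6,-4,10) with a≤c, −a<b≤a
reduced forms (6, 4, 10) vs (6, -4, 10) ⇒ inequivalent

no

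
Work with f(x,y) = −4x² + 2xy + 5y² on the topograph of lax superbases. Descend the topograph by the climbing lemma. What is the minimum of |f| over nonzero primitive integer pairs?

river: ρ → (5,8,-1)
river: ρ → (-1,8,5)
river: ρ → (5,2,-4)
river: ρ → (-4,6,3)
river: ρ → (3,6,-4)
river: ρ → (-4,2,5)
closes: descent 0, river 6
min |a| on river = 1

1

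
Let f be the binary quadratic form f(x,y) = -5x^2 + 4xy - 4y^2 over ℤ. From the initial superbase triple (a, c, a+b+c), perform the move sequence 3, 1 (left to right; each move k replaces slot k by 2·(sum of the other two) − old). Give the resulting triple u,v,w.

start (-5,-4,-5) = (f(1,0),f(0,1),f(1,1))
replace slot 3: 2·((-5)+(-4)) − (-5) = -13 → (-5,-4,-13)
replace slot 1: 2·((-4)+(-13)) − (-5) = -29 → (-29,-4,-13)

-29,-4,-13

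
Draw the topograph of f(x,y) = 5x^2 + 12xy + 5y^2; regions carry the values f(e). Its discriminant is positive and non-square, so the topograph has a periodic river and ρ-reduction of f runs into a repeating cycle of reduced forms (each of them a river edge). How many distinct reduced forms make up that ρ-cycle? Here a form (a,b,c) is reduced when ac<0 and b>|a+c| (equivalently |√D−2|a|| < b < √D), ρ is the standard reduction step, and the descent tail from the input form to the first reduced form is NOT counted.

D = 44, ⌊√D⌋ = 6
descent: ρ → (5,-2,-2)
descent: ρ → (-2,6,1)  [lands on river]
river: ρ → (1,6,-2)
ρ-cycle length = 2 (tail of 2 descent steps not counted)

2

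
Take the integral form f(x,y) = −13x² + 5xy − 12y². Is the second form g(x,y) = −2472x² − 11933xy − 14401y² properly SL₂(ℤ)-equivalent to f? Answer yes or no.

D₁ = -599, D₂ = -599
f is negative-definite; reduce −f:
−f: flip: (13,-5,12)→(12,5,13)
−f: reduced (well bottom): (12,5,13) with a≤c, −a<b≤a
flip sign back: reduced form of f is (-12,-5,-13)
g is negative-definite; reduce −g:
−g: translate: b→2045 (≡11933 mod 4944), so (2472,11933,14401)→(2472,2045,423)
−g: flip: (2472,2045,423)→(423,-2045,2472)
−g: translate: b→-353 (≡-2045 mod 846), so (423,-2045,2472)→(423,-353,74)
−g: flip: (423,-353,74)→(74,353,423)
−g: translate: b→57 (≡353 mod 148), so (74,353,423)→(74,57,13)
−g: flip: (74,57,13)→(13,-57,74)
−g: translate: b→-5 (≡-57 mod 26), so (13,-57,74)→(13,-5,12)
−g: flip: (13,-5,12)→(12,5,13)
−g: reduced (well bottom): (12,5,13) with a≤c, −a<b≤a
flip sign back: reduced form of g is (-12,-5,-13)
reduced forms (-12, -5, -13) vs (-12, -5, -13) ⇒ equivalent

yes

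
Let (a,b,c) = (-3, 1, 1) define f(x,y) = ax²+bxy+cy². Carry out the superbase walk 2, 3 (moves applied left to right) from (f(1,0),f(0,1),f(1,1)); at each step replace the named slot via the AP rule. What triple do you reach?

start (-3,1,-1) = (f(1,0),f(0,1),f(1,1))
replace slot 2: 2·((-3)+(-1)) − 1 = -9 → (-3,-9,-1)
replace slot 3: 2·((-3)+(-9)) − (-1) = -23 → (-3,-9,-23)

-3,-9,-23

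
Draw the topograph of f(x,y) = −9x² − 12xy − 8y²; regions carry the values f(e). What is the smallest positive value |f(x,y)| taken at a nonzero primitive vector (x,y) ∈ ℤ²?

translate: b→-6 (≡12 mod 18), so (9,12,8)→(9,-6,5)
flip: (9,-6,5)→(5,6,9)
translate: b→-4 (≡6 mod 10), so (5,6,9)→(5,-4,8)
reduced (well bottom): (5,-4,8) with a≤c, −a<b≤a
well minimum |f| = |-5| = 5 (negative-definite)

5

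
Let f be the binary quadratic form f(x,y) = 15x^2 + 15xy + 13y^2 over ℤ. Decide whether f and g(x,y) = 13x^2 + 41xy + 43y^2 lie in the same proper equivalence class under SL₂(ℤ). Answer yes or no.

D₁ = -555, D₂ = -555
f: flip: (15,15,13)→(13,-15,15)
f: translate: b→11 (≡-15 mod 26), so (13,-15,15)→(13,11,13)
f: reduced (well bottom): (13,11,13) with a≤c, −a<b≤a
g: translate: b→-11 (≡41 mod 26), so (13,41,43)→(13,-11,13)
g: flip: (13,-11,13)→(13,11,13)
g: reduced (well bottom): (13,11,13) with a≤c, −a<b≤a
reduced forms (13, 11, 13) vs (13, 11, 13) ⇒ equivalent

yes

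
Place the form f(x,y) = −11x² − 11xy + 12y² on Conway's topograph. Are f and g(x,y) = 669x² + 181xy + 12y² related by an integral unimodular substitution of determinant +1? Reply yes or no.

D₁ = 649, D₂ = 649
river cycle of f (length 34): (12, 11, -11), (-11, 11, 12), (12, 13, -10), (-10, 7, 15), (15, 23, -2), (-2, 25, 3), (3, 23, -10), (-10, 17, 9), (9, 19, -8), (-8, 13, 15), … (24 more)
river cycle of g (length 34): (12, 11, -11), (-11, 11, 12), (12, 13, -10), (-10, 7, 15), (15, 23, -2), (-2, 25, 3), (3, 23, -10), (-10, 17, 9), (9, 19, -8), (-8, 13, 15), … (24 more)
cycles coincide ⇒ equivalent

yes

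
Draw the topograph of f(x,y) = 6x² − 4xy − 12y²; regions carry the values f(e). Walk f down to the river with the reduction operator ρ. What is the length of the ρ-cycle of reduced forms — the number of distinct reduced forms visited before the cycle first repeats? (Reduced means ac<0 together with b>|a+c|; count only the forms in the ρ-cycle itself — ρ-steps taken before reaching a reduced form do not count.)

D = 304, ⌊√D⌋ = 17
descent: ρ → (-12,4,6)
descent: ρ → (6,8,-10)  [lands on river]
river: ρ → (-10,12,4)
river: ρ → (4,12,-10)
river: ρ → (-10,8,6)
river: ρ → (6,16,-2)
river: ρ → (-2,16,6)
ρ-cycle length = 6 (tail of 2 descent steps not counted)

6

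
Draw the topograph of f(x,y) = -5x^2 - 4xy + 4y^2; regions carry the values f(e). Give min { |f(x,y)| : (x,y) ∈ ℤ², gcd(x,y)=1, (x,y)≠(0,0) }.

descent: ρ → (4,4,-5)  [lands on river]
river: ρ → (-5,6,3)
river: ρ → (3,6,-5)
river: ρ → (-5,4,4)
closes: descent 1, river 4
min |a| on river = 3

3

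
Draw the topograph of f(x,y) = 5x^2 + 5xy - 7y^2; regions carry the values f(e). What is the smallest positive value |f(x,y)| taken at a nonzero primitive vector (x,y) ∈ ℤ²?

river: ρ → (-7,9,3)
river: ρ → (3,9,-7)
river: ρ → (-7,5,5)
river: ρ → (5,5,-7)
closes: descent 0, river 4
min |a| on river = 3

3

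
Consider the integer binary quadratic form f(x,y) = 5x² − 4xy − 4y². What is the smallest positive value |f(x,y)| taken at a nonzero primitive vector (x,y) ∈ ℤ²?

descent: ρ → (-4,4,5)  [lands on river]
river: ρ → (5,6,-3)
river: ρ → (-3,6,5)
river: ρ → (5,4,-4)
closes: descent 1, river 4
min |a| on river = 3

3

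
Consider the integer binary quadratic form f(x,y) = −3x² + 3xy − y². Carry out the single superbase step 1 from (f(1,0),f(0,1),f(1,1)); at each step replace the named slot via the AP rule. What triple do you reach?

start (-3,-1,-1) = (f(1,0),f(0,1),f(1,1))
replace slot 1: 2·((-1)+(-1)) − (-3) = -1 → (-1,-1,-1)

-1,-1,-1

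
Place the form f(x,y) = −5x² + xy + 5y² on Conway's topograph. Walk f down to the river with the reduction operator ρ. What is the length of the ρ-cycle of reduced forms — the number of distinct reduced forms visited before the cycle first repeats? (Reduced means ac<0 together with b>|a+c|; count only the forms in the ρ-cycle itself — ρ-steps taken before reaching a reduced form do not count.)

D = 101, ⌊√D⌋ = 10
river: ρ → (5,9,-1)
river: ρ → (-1,9,5)
river: ρ → (5,1,-5)
river: ρ → (-5,9,1)
river: ρ → (1,9,-5)
river: ρ → (-5,1,5)
ρ-cycle length = 6 (tail of 0 descent steps not counted)

6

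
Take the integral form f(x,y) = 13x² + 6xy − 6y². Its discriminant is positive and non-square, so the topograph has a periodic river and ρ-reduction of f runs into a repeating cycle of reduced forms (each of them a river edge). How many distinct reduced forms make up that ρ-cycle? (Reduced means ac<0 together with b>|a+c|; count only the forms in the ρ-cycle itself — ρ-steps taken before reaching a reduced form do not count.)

D = 348, ⌊√D⌋ = 18
descent: ρ → (-6,18,1)  [lands on river]
river: ρ → (1,18,-6)
ρ-cycle length = 2 (tail of 1 descent step not counted)

2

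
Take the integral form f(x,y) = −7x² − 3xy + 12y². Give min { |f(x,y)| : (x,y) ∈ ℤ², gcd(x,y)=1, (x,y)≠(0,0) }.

descent: ρ → (12,3,-7)
descent: ρ → (-7,11,8)  [lands on river]
river: ρ → (8,5,-10)
river: ρ → (-10,15,3)
river: ρ → (3,15,-10)
river: ρ → (-10,5,8)
river: ρ → (8,11,-7)
river: ρ → (-7,17,2)
river: ρ → (2,15,-15)
river: ρ → (-15,15,2)
river: ρ → (2,17,-7)
closes: descent 2, river 10
min |a| on river = 2

2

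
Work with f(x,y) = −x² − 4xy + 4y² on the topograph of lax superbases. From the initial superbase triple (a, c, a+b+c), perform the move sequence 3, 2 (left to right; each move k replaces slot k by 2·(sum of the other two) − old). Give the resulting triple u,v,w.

start (-1,4,-1) = (f(1,0),f(0,1),f(1,1))
replace slot 3: 2·((-1)+4) − (-1) = 7 → (-1,4,7)
replace slot 2: 2·((-1)+7) − 4 = 8 → (-1,8,7)

-1,8,7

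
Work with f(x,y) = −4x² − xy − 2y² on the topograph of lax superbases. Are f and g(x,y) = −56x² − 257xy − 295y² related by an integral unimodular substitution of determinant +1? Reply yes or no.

D₁ = -31, D₂ = -31
f is negative-definite; reduce −f:
−f: flip: (4,1,2)→(2,-1,4)
−f: reduced (well bottom): (2,-1,4) with a≤c, −a<b≤a
flip sign back: reduced form of f is (-2,1,-4)
g is negative-definite; reduce −g:
−g: translate: b→33 (≡257 mod 112), so (56,257,295)→(56,33,5)
−g: flip: (56,33,5)→(5,-33,56)
−g: translate: b→-3 (≡-33 mod 10), so (5,-33,56)→(5,-3,2)
−g: flip: (5,-3,2)→(2,3,5)
−g: translate: b→-1 (≡3 mod 4), so (2,3,5)→(2,-1,4)
−g: reduced (well bottom): (2,-1,4) with a≤c, −a<b≤a
flip sign back: reduced form of g is (-2,1,-4)
reduced forms (-2, 1, -4) vs (-2, 1, -4) ⇒ equivalent

yes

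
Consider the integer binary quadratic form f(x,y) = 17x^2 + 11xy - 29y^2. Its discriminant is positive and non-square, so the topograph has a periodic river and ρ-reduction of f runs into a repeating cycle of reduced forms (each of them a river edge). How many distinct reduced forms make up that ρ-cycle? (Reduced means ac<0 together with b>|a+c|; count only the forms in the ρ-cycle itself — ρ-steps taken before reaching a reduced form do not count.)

D = 2093, ⌊√D⌋ = 45
descent: ρ → (-29,-11,17)
descent: ρ → (17,45,-1)  [lands on river]
river: ρ → (-1,45,17)
river: ρ → (17,23,-23)
river: ρ → (-23,23,17)
ρ-cycle length = 4 (tail of 2 descent steps not counted)

4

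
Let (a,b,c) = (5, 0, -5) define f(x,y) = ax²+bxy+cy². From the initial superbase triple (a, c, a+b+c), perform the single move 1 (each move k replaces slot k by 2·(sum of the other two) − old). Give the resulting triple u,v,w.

start (5,-5,0) = (f(1,0),f(0,1),f(1,1))
replace slot 1: 2·((-5)+0) − 5 = -15 → (-15,-5,0)

-15,-5,0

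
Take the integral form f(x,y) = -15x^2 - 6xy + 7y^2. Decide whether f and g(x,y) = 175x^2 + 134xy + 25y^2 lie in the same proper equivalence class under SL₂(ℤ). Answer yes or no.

D₁ = 456, D₂ = 456
river cycle of f (length 6): (7, 20, -2), (-2, 20, 7), (7, 8, -14), (-14, 20, 1), (1, 20, -14), (-14, 8, 7)
river cycle of g (length 6): (-2, 20, 7), (7, 8, -14), (-14, 20, 1), (1, 20, -14), (-14, 8, 7), (7, 20, -2)
cycles coincide ⇒ equivalent

yes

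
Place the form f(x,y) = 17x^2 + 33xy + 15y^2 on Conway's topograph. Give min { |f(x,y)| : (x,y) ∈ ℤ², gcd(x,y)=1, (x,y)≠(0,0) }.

descent: ρ → (15,-3,-1)
descent: ρ → (-1,7,5)  [lands on river]
river: ρ → (5,3,-3)
river: ρ → (-3,3,5)
river: ρ → (5,7,-1)
closes: descent 2, river 4
min |a| on river = 1

1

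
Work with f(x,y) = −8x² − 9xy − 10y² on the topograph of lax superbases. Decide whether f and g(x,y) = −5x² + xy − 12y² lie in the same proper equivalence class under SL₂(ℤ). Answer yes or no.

D₁ = -239, D₂ = -239
f is negative-definite; reduce −f:
−f: translate: b→-7 (≡9 mod 16), so (8,9,10)→(8,-7,9)
−f: reduced (well bottom): (8,-7,9) with a≤c, −a<b≤a
flip sign back: reduced form of f is (-8,7,-9)
g is negative-definite; reduce −g:
−g: reduced (well bottom): (5,-1,12) with a≤c, −a<b≤a
flip sign back: reduced form of g is (-5,1,-12)
reduced forms (-8, 7, -9) vs (-5, 1, -12) ⇒ inequivalent

no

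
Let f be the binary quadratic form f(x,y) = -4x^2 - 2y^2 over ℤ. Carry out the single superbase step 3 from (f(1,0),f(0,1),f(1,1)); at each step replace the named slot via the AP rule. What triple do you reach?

start (-4,-2,-6) = (f(1,0),f(0,1),f(1,1))
replace slot 3: 2·((-4)+(-2)) − (-6) = -6 → (-4,-2,-6)

-4,-2,-6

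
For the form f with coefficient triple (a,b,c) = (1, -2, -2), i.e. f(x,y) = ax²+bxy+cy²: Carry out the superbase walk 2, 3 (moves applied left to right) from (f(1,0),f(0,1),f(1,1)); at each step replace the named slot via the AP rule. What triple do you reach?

start (1,-2,-3) = (f(1,0),f(0,1),f(1,1))
replace slot 2: 2·(1+(-3)) − (-2) = -2 → (1,-2,-3)
replace slot 3: 2·(1+(-2)) − (-3) = 1 → (1,-2,1)

1,-2,1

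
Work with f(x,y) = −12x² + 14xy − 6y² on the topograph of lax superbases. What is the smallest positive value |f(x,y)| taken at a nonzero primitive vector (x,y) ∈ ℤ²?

translate: b→10 (≡-14 mod 24), so (12,-14,6)→(12,10,4)
flip: (12,10,4)→(4,-10,12)
translate: b→-2 (≡-10 mod 8), so (4,-10,12)→(4,-2,6)
reduced (well bottom): (4,-2,6) with a≤c, −a<b≤a
well minimum |f| = |-4| = 4 (negative-definite)

4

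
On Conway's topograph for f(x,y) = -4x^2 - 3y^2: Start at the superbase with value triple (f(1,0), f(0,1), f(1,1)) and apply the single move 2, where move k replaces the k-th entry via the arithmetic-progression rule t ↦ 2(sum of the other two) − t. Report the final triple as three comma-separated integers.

start (-4,-3,-7) = (f(1,0),f(0,1),f(1,1))
replace slot 2: 2·((-4)+(-7)) − (-3) = -19 → (-4,-19,-7)

-4,-19,-7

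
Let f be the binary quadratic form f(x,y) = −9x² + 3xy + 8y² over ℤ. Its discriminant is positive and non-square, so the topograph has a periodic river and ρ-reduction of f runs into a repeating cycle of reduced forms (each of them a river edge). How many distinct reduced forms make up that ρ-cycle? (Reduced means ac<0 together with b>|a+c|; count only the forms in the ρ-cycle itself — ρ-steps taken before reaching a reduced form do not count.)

D = 297, ⌊√D⌋ = 17
river: ρ → (8,13,-4)
river: ρ → (-4,11,11)
river: ρ → (11,11,-4)
river: ρ → (-4,13,8)
river: ρ → (8,3,-9)
river: ρ → (-9,15,2)
river: ρ → (2,17,-1)
river: ρ → (-1,17,2)
river: ρ → (2,15,-9)
river: ρ → (-9,3,8)
ρ-cycle length = 10 (tail of 0 descent steps not counted)

10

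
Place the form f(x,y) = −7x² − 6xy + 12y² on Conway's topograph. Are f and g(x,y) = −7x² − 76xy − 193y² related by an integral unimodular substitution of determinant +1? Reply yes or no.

D₁ = 372, D₂ = 372
river cycle of f (length 10): (12, 6, -7), (-7, 8, 11), (11, 14, -4), (-4, 18, 3), (3, 18, -4), (-4, 14, 11), (11, 8, -7), (-7, 6, 12), (12, 18, -1), (-1, 18, 12)
river cycle of g (length 10): (-7, 8, 11), (11, 14, -4), (-4, 18, 3), (3, 18, -4), (-4, 14, 11), (11, 8, -7), (-7, 6, 12), (12, 18, -1), (-1, 18, 12), (12, 6, -7)
cycles coincide ⇒ equivalent

yes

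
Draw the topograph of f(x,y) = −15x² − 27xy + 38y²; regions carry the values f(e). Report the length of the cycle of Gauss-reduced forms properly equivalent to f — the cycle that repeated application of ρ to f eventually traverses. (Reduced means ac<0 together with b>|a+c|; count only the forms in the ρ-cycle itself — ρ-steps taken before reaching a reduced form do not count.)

D = 3009, ⌊√D⌋ = 54
descent: ρ → (38,27,-15)  [lands on river]
river: ρ → (-15,33,32)
river: ρ → (32,31,-16)
river: ρ → (-16,33,30)
river: ρ → (30,27,-19)
river: ρ → (-19,49,8)
river: ρ → (8,47,-25)
river: ρ → (-25,53,2)
river: ρ → (2,51,-51)
river: ρ → (-51,51,2)
river: ρ → (2,53,-25)
river: ρ → (-25,47,8)
river: ρ → (8,49,-19)
river: ρ → (-19,27,30)
river: ρ → (30,33,-16)
river: ρ → (-16,31,32)
river: ρ → (32,33,-15)
river: ρ → (-15,27,38)
river: ρ → (38,49,-4)
river: ρ → (-4,47,50)
river: ρ → (50,53,-1)
river: ρ → (-1,53,50)
river: ρ → (50,47,-4)
river: ρ → (-4,49,38)
ρ-cycle length = 24 (tail of 1 descent step not counted)

24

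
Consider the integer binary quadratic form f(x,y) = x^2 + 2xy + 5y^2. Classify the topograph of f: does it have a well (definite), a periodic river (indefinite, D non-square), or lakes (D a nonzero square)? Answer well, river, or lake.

D = b²−4ac = 2² − 4·1·5 = -16
D < 0 ⇒ definite ⇒ every region one sign ⇒ single well

well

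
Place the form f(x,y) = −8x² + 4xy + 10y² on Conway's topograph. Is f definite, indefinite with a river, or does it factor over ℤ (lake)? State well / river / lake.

D = b²−4ac = 4² − 4·(-8)·10 = 336
D > 0 non-square ⇒ indefinite ⇒ periodic river

river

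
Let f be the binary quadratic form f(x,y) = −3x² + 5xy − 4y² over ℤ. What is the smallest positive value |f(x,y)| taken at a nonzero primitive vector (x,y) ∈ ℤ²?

translate: b→1 (≡-5 mod 6), so (3,-5,4)→(3,1,2)
flip: (3,1,2)→(2,-1,3)
reduced (well bottom): (2,-1,3) with a≤c, −a<b≤a
well minimum |f| = |-2| = 2 (negative-definite)

2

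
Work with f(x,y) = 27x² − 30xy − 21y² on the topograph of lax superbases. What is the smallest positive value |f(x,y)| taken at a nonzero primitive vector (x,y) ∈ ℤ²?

descent: ρ → (-21,30,27)  [lands on river]
river: ρ → (27,24,-24)
river: ρ → (-24,24,27)
river: ρ → (27,30,-21)
river: ρ → (-21,54,3)
river: ρ → (3,54,-21)
closes: descent 1, river 6
min |a| on river = 3

3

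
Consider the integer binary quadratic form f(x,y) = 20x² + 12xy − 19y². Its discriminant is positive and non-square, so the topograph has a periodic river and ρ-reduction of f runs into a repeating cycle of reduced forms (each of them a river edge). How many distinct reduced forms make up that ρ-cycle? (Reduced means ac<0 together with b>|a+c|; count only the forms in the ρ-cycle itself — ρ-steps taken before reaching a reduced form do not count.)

D = 1664, ⌊√D⌋ = 40
river: ρ → (-19,26,13)
river: ρ → (13,26,-19)
river: ρ → (-19,12,20)
river: ρ → (20,28,-11)
river: ρ → (-11,38,5)
river: ρ → (5,32,-32)
river: ρ → (-32,32,5)
river: ρ → (5,38,-11)
river: ρ → (-11,28,20)
river: ρ → (20,12,-19)
ρ-cycle length = 10 (tail of 0 descent steps not counted)

10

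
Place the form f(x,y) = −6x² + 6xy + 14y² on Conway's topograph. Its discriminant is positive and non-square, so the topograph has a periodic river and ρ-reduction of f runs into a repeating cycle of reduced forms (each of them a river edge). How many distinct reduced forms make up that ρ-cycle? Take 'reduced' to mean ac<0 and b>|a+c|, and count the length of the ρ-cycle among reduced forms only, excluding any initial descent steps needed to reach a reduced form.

D = 372, ⌊√D⌋ = 19
descent: ρ → (14,-6,-6)
descent: ρ → (-6,18,2)  [lands on river]
river: ρ → (2,18,-6)
ρ-cycle length = 2 (tail of 2 descent steps not counted)

2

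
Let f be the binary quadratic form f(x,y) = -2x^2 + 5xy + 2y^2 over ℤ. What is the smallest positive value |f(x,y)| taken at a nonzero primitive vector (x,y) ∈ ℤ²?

river: ρ → (2,3,-4)
river: ρ → (-4,5,1)
river: ρ → (1,5,-4)
river: ρ → (-4,3,2)
river: ρ → (2,5,-2)
river: ρ → (-2,3,4)
river: ρ → (4,5,-1)
river: ρ → (-1,5,4)
river: ρ → (4,3,-2)
river: ρ → (-2,5,2)
closes: descent 0, river 10
min |a| on river = 1

1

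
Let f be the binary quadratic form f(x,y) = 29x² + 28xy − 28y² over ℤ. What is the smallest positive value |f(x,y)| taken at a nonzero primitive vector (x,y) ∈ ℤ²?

river: ρ → (-28,28,29)
river: ρ → (29,30,-27)
river: ρ → (-27,24,32)
river: ρ → (32,40,-19)
river: ρ → (-19,36,36)
river: ρ → (36,36,-19)
river: ρ → (-19,40,32)
river: ρ → (32,24,-27)
river: ρ → (-27,30,29)
river: ρ → (29,28,-28)
closes: descent 0, river 10
min |a| on river = 19

19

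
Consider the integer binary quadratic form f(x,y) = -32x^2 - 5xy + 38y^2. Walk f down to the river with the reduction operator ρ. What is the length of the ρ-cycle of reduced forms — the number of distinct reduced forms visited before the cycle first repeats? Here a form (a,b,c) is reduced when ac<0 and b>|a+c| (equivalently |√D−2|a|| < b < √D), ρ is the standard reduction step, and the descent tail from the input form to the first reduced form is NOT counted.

D = 4889, ⌊√D⌋ = 69
descent: ρ → (38,5,-32)
descent: ρ → (-32,59,11)  [lands on river]
river: ρ → (11,51,-52)
river: ρ → (-52,53,10)
river: ρ → (10,67,-10)
river: ρ → (-10,53,52)
river: ρ → (52,51,-11)
river: ρ → (-11,59,32)
river: ρ → (32,69,-1)
river: ρ → (-1,69,32)
river: ρ → (32,59,-11)
river: ρ → (-11,51,52)
river: ρ → (52,53,-10)
river: ρ → (-10,67,10)
river: ρ → (10,53,-52)
river: ρ → (-52,51,11)
river: ρ → (11,59,-32)
river: ρ → (-32,69,1)
river: ρ → (1,69,-32)
ρ-cycle length = 18 (tail of 2 descent steps not counted)

18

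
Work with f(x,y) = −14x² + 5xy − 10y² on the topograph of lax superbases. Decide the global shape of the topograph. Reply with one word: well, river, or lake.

D = b²−4ac = 5² − 4·(-14)·(-10) = -535
D < 0 ⇒ definite ⇒ every region one sign ⇒ single well

well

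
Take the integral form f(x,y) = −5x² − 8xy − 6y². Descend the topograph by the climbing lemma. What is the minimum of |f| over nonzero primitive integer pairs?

translate: b→-2 (≡8 mod 10), so (5,8,6)→(5,-2,3)
flip: (5,-2,3)→(3,2,5)
reduced (well bottom): (3,2,5) with a≤c, −a<b≤a
well minimum |f| = |-3| = 3 (negative-definite)

3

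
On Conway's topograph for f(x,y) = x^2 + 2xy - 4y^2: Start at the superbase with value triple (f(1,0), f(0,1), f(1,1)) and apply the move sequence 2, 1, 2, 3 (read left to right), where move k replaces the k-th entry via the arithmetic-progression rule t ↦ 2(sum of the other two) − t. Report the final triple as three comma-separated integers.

start (1,-4,-1) = (f(1,0),f(0,1),f(1,1))
replace slot 2: 2·(1+(-1)) − (-4) = 4 → (1,4,-1)
replace slot 1: 2·(4+(-1)) − 1 = 5 → (5,4,-1)
replace slot 2: 2·(5+(-1)) − 4 = 4 → (5,4,-1)
replace slot 3: 2·(5+4) − (-1) = 19 → (5,4,19)

5,4,19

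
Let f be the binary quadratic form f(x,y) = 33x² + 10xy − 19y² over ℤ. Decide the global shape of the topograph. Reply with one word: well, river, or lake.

D = b²−4ac = 10² − 4·33·(-19) = 2608
D > 0 non-square ⇒ indefinite ⇒ periodic river

river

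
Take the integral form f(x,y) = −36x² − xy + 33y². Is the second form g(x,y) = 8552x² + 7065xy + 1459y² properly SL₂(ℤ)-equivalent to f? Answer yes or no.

D₁ = 4753, D₂ = 4753
river cycle of f (length 64): (33, 67, -2), (-2, 65, 66), (66, 67, -1), (-1, 67, 66), (66, 65, -2), (-2, 67, 33), (33, 65, -4), (-4, 63, 49), (49, 35, -18), (-18, 37, 47), … (54 more)
river cycle of g (length 64): (33, 67, -2), (-2, 65, 66), (66, 67, -1), (-1, 67, 66), (66, 65, -2), (-2, 67, 33), (33, 65, -4), (-4, 63, 49), (49, 35, -18), (-18, 37, 47), … (54 more)
cycles coincide ⇒ equivalent

yes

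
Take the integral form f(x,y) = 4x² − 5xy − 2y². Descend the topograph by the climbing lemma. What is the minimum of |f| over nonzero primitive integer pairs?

descent: ρ → (-2,5,4)  [lands on river]
river: ρ → (4,3,-3)
river: ρ → (-3,3,4)
river: ρ → (4,5,-2)
river: ρ → (-2,7,1)
river: ρ → (1,7,-2)
closes: descent 1, river 6
min |a| on river = 1

1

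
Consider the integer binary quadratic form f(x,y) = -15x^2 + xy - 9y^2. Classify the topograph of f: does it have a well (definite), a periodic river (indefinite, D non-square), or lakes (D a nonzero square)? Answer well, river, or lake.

D = b²−4ac = 1² − 4·(-15)·(-9) = -539
D < 0 ⇒ definite ⇒ every region one sign ⇒ single well

well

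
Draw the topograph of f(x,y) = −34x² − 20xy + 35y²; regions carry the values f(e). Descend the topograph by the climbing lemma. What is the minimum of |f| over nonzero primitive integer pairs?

descent: ρ → (35,20,-34)  [lands on river]
river: ρ → (-34,48,21)
river: ρ → (21,36,-46)
river: ρ → (-46,56,11)
river: ρ → (11,54,-51)
river: ρ → (-51,48,14)
river: ρ → (14,64,-19)
river: ρ → (-19,50,35)
closes: descent 1, river 8
min |a| on river = 11

11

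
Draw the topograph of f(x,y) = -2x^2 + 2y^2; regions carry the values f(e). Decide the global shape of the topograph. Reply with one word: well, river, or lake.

D = b²−4ac = 0² − 4·(-2)·2 = 16
D = 4² is a perfect square ⇒ form factors over ℤ ⇒ lakes

lake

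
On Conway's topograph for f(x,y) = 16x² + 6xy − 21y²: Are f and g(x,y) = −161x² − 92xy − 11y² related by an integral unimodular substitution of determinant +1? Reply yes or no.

D₁ = 1380, D₂ = 1380
river cycle of f (length 10): (-21, 36, 1), (1, 36, -21), (-21, 6, 16), (16, 26, -11), (-11, 18, 24), (24, 30, -5), (-5, 30, 24), (24, 18, -11), (-11, 26, 16), (16, 6, -21)
river cycle of g (length 10): (-11, 26, 16), (16, 6, -21), (-21, 36, 1), (1, 36, -21), (-21, 6, 16), (16, 26, -11), (-11, 18, 24), (24, 30, -5), (-5, 30, 24), (24, 18, -11)
cycles coincide ⇒ equivalent

yes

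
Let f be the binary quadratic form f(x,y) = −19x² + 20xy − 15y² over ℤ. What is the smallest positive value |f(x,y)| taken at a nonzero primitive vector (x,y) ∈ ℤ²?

translate: b→18 (≡-20 mod 38), so (19,-20,15)→(19,18,14)
flip: (19,18,14)→(14,-18,19)
translate: b→10 (≡-18 mod 28), so (14,-18,19)→(14,10,15)
reduced (well bottom): (14,10,15) with a≤c, −a<b≤a
well minimum |f| = |-14| = 14 (negative-definite)

14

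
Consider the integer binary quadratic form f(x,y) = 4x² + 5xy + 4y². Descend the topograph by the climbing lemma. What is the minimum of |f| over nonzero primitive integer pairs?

translate: b→-3 (≡5 mod 8), so (4,5,4)→(4,-3,3)
flip: (4,-3,3)→(3,3,4)
reduced (well bottom): (3,3,4) with a≤c, −a<b≤a
well minimum = a = 3

3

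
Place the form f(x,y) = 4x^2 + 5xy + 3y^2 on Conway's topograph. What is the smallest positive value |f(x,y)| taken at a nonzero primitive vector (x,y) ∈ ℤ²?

translate: b→-3 (≡5 mod 8), so (4,5,3)→(4,-3,2)
flip: (4,-3,2)→(2,3,4)
translate: b→-1 (≡3 mod 4), so (2,3,4)→(2,-1,3)
reduced (well bottom): (2,-1,3) with a≤c, −a<b≤a
well minimum = a = 2

2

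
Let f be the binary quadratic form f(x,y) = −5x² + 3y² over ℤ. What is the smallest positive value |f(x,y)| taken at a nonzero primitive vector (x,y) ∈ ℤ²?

descent: ρ → (3,6,-2)  [lands on river]
river: ρ → (-2,6,3)
closes: descent 1, river 2
min |a| on river = 2

2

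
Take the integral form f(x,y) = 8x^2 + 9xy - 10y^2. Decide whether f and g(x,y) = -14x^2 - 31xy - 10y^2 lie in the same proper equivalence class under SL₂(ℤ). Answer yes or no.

D₁ = 401, D₂ = 401
river cycle of f (length 10): (-10, 11, 7), (7, 17, -4), (-4, 15, 11), (11, 7, -8), (-8, 9, 10), (10, 11, -7), (-7, 17, 4), (4, 15, -11), (-11, 7, 8), (8, 9, -10)
river cycle of g (length 10): (-10, 11, 7), (7, 17, -4), (-4, 15, 11), (11, 7, -8), (-8, 9, 10), (10, 11, -7), (-7, 17, 4), (4, 15, -11), (-11, 7, 8), (8, 9, -10)
cycles coincide ⇒ equivalent

yes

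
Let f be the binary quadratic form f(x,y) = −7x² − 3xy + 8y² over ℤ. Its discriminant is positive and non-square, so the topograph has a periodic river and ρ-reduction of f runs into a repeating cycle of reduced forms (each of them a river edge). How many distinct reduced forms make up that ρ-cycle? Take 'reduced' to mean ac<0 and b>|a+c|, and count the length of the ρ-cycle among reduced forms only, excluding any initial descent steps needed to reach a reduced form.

D = 233, ⌊√D⌋ = 15
descent: ρ → (8,3,-7)  [lands on river]
river: ρ → (-7,11,4)
river: ρ → (4,13,-4)
river: ρ → (-4,11,7)
river: ρ → (7,3,-8)
river: ρ → (-8,13,2)
river: ρ → (2,15,-1)
river: ρ → (-1,15,2)
river: ρ → (2,13,-8)
river: ρ → (-8,3,7)
river: ρ → (7,11,-4)
river: ρ → (-4,13,4)
river: ρ → (4,11,-7)
river: ρ → (-7,3,8)
river: ρ → (8,13,-2)
river: ρ → (-2,15,1)
river: ρ → (1,15,-2)
river: ρ → (-2,13,8)
ρ-cycle length = 18 (tail of 1 descent step not counted)

18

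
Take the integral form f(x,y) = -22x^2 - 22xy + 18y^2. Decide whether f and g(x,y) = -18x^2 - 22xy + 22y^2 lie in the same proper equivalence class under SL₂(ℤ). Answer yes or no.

D₁ = 2068, D₂ = 2068
river cycle of f (length 10): (18, 22, -22), (-22, 22, 18), (18, 14, -26), (-26, 38, 6), (6, 34, -38), (-38, 42, 2), (2, 42, -38), (-38, 34, 6), (6, 38, -26), (-26, 14, 18)
river cycle of g (length 10): (22, 22, -18), (-18, 14, 26), (26, 38, -6), (-6, 34, 38), (38, 42, -2), (-2, 42, 38), (38, 34, -6), (-6, 38, 26), (26, 14, -18), (-18, 22, 22)
cycles differ ⇒ inequivalent

no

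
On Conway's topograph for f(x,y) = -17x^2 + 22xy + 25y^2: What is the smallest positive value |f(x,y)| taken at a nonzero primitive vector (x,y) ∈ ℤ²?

river: ρ → (25,28,-14)
river: ρ → (-14,28,25)
river: ρ → (25,22,-17)
river: ρ → (-17,46,1)
river: ρ → (1,46,-17)
river: ρ → (-17,22,25)
closes: descent 0, river 6
min |a| on river = 1

1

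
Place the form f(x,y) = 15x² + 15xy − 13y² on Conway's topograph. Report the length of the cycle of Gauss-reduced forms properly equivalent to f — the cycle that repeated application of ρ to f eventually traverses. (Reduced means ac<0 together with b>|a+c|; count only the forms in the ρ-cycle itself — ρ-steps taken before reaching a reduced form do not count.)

D = 1005, ⌊√D⌋ = 31
river: ρ → (-13,11,17)
river: ρ → (17,23,-7)
river: ρ → (-7,19,23)
river: ρ → (23,27,-3)
river: ρ → (-3,27,23)
river: ρ → (23,19,-7)
river: ρ → (-7,23,17)
river: ρ → (17,11,-13)
river: ρ → (-13,15,15)
river: ρ → (15,15,-13)
ρ-cycle length = 10 (tail of 0 descent steps not counted)

10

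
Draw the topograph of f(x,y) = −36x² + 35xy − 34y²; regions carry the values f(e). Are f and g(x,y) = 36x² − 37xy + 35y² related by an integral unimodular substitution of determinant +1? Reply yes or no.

D₁ = -3671, D₂ = -3671
f is negative-definite; reduce −f:
−f: flip: (36,-35,34)→(34,35,36)
−f: translate: b→-33 (≡35 mod 68), so (34,35,36)→(34,-33,35)
−f: reduced (well bottom): (34,-33,35) with a≤c, −a<b≤a
flip sign back: reduced form of f is (-34,33,-35)
g: translate: b→35 (≡-37 mod 72), so (36,-37,35)→(36,35,34)
g: flip: (36,35,34)→(34,-35,36)
g: translate: b→33 (≡-35 mod 68), so (34,-35,36)→(34,33,35)
g: reduced (well bottom): (34,33,35) with a≤c, −a<b≤a
reduced forms (-34, 33, -35) vs (34, 33, 35) ⇒ inequivalent

no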